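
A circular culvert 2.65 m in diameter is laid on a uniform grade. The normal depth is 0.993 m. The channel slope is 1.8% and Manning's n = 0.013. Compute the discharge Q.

For a circular section of diameter D = 2.65 m at depth y = 0.993 m, the central angle is θ = 2 arccos(1 − 2y/D) = 2.635 rad. Then A = (D²/8)(θ − sin θ) = 1.887 m² and P = Dθ/2 = 3.491 m.
Hydraulic radius R = A/P = 1.887/3.491 = 0.5405 m.
Manning's equation: Q = (1/n) A R^(2/3) S^(1/2) = (1/0.013) × 1.887 × 0.5405^(2/3) × 0.018^(1/2) = 12.9 m³/s.

Q = 12.9 m³/s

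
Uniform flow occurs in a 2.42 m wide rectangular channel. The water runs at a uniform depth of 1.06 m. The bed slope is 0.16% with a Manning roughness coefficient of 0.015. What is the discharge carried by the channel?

Q = 4.68 m³/s

Flow area A = b·y = 2.42 × 1.06 = 2.565 m². Wetted perimeter P = b + 2y = 2.42 + 2×1.06 = 4.54 m.
Hydraulic radius R = A/P = 2.565/4.54 = 0.565 m.
Manning's equation: Q = (1/n) A R^(2/3) S^(1/2) = (1/0.015) × 2.565 × 0.565^(2/3) × 0.0016^(1/2) = 4.68 m³/s.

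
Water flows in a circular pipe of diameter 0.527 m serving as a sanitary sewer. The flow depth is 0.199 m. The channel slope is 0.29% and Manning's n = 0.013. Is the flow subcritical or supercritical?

For a circular section of diameter D = 0.527 m at depth y = 0.199 m, the central angle is θ = 2 arccos(1 − 2y/D) = 2.647 rad. Then A = (D²/8)(θ − sin θ) = 0.07541 m² and P = Dθ/2 = 0.6975 m.
Hydraulic radius R = A/P = 0.07541/0.6975 = 0.1081 m.
V = (1/n) R^(2/3) √S = (1/0.013) × 0.1081^(2/3) × √0.0029 = 0.9402 m/s. Hydraulic depth D_h = A/T = 0.07541/0.511 = 0.1476 m.
Froude number Fr = V/√(g·D_h) = 0.9402/√(9.81×0.1476) = 0.781, which is less than 1, so the flow is subcritical.

subcritical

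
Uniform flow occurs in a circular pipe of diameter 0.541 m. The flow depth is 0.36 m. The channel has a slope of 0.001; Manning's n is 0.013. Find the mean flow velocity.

V = 0.709 m/s

For a circular section of diameter D = 0.541 m at depth y = 0.36 m, the central angle is θ = 2 arccos(1 − 2y/D) = 3.816 rad. Then A = (D²/8)(θ − sin θ) = 0.1625 m² and P = Dθ/2 = 1.032 m.
Hydraulic radius R = A/P = 0.1625/1.032 = 0.1574 m.
From Manning's equation, V = (1/n) R^(2/3) S^(1/2) = (1/0.013) × 0.1574^(2/3) × 0.001^(1/2) = 0.709 m/s.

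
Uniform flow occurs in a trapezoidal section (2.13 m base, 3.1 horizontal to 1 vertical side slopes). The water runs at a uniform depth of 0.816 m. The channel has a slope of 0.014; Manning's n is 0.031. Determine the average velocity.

V = 2.44 m/s

With bottom width b = 2.13 m and side slope z = 3.1: A = (b + zy)y = (2.13 + 3.1×0.816)×0.816 = 3.802 m²; P = b + 2y√(1+z²) = 2.13 + 2×0.816×3.257 = 7.446 m.
Hydraulic radius R = A/P = 3.802/7.446 = 0.5106 m.
From Manning's equation, V = (1/n) R^(2/3) S^(1/2) = (1/0.031) × 0.5106^(2/3) × 0.014^(1/2) = 2.44 m/s.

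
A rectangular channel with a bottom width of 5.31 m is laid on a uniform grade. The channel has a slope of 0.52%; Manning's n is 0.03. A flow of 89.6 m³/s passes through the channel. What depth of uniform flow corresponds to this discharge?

Manning's equation rearranged: A R^(2/3) = nQ / (1·√S) = 0.03 × 89.6 / (√0.0052) = 37.28.
Try y = 6.14 m: A R^(2/3) = 49.2 — over.
Try y = 3.71 m: A R^(2/3) = 26.36 — short.
Try y = 4.89 m: A R^(2/3) = 37.29 — matches.

y_n = 4.89 m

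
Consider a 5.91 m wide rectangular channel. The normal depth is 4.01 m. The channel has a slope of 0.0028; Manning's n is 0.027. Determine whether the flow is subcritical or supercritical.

subcritical

Flow area A = b·y = 5.91 × 4.01 = 23.7 m². Wetted perimeter P = b + 2y = 5.91 + 2×4.01 = 13.93 m.
Hydraulic radius R = A/P = 23.7/13.93 = 1.701 m.
V = (1/n) R^(2/3) √S = (1/0.027) × 1.701^(2/3) × √0.0028 = 2.793 m/s. Hydraulic depth D_h = A/T = 23.7/5.91 = 4.01 m.
Froude number Fr = V/√(g·D_h) = 2.793/√(9.81×4.01) = 0.445, which is less than 1, so the flow is subcritical.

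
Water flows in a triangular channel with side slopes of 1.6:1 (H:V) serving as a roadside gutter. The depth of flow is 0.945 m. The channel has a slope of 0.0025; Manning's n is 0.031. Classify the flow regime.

subcritical

For a triangular section with side slope z = 1.6: A = zy² = 1.6×0.945² = 1.429 m²; P = 2y√(1+z²) = 2×0.945×1.887 = 3.566 m.
Hydraulic radius R = A/P = 1.429/3.566 = 0.4007 m.
V = (1/n) R^(2/3) √S = (1/0.031) × 0.4007^(2/3) × √0.0025 = 0.8766 m/s. Hydraulic depth D_h = A/T = 1.429/3.024 = 0.4725 m.
Froude number Fr = V/√(g·D_h) = 0.8766/√(9.81×0.4725) = 0.407, which is less than 1, so the flow is subcritical.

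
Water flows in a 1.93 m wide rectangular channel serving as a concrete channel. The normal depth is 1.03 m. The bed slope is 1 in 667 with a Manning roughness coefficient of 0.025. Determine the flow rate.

Q = 1.93 m³/s

Flow area A = b·y = 1.93 × 1.03 = 1.988 m². Wetted perimeter P = b + 2y = 1.93 + 2×1.03 = 3.99 m.
Hydraulic radius R = A/P = 1.988/3.99 = 0.4982 m.
Manning's equation: Q = (1/n) A R^(2/3) S^(1/2) = (1/0.025) × 1.988 × 0.4982^(2/3) × 0.001499^(1/2) = 1.93 m³/s.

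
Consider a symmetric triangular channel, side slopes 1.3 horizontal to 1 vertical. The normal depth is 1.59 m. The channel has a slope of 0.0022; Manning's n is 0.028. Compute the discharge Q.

For a triangular section with side slope z = 1.3: A = zy² = 1.3×1.59² = 3.287 m²; P = 2y√(1+z²) = 2×1.59×1.64 = 5.216 m.
Hydraulic radius R = A/P = 3.287/5.216 = 0.6301 m.
Manning's equation: Q = (1/n) A R^(2/3) S^(1/2) = (1/0.028) × 3.287 × 0.6301^(2/3) × 0.0022^(1/2) = 4.05 m³/s.

Q = 4.05 m³/s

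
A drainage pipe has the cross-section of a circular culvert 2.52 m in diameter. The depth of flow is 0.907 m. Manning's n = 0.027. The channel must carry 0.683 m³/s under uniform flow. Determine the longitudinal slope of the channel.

For a circular section of diameter D = 2.52 m at depth y = 0.907 m, the central angle is θ = 2 arccos(1 − 2y/D) = 2.574 rad. Then A = (D²/8)(θ − sin θ) = 1.616 m² and P = Dθ/2 = 3.243 m.
Hydraulic radius R = A/P = 1.616/3.243 = 0.4983 m.
From Manning's equation, S = [nQ / (1 A R^(2/3))]² = [0.027 × 0.683 / (1 × 1.616 × 0.4983^(2/3))]² = 0.00033.

S = 0.00033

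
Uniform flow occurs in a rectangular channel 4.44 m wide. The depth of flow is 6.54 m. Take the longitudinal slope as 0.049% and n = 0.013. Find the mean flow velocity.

V = 2.38 m/s

Flow area A = b·y = 4.44 × 6.54 = 29.04 m². Wetted perimeter P = b + 2y = 4.44 + 2×6.54 = 17.52 m.
Hydraulic radius R = A/P = 29.04/17.52 = 1.657 m.
From Manning's equation, V = (1/n) R^(2/3) S^(1/2) = (1/0.013) × 1.657^(2/3) × 0.00049^(1/2) = 2.38 m/s.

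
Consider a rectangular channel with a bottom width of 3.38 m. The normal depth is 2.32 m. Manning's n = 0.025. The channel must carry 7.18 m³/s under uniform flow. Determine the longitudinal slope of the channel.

Flow area A = b·y = 3.38 × 2.32 = 7.842 m². Wetted perimeter P = b + 2y = 3.38 + 2×2.32 = 8.02 m.
Hydraulic radius R = A/P = 7.842/8.02 = 0.9778 m.
From Manning's equation, S = [nQ / (1 A R^(2/3))]² = [0.025 × 7.18 / (1 × 7.842 × 0.9778^(2/3))]² = 0.00054.

S = 0.00054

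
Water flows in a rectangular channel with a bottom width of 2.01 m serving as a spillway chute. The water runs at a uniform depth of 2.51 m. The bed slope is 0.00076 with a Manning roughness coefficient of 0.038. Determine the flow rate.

Q = 2.93 m³/s

Flow area A = b·y = 2.01 × 2.51 = 5.045 m². Wetted perimeter P = b + 2y = 2.01 + 2×2.51 = 7.03 m.
Hydraulic radius R = A/P = 5.045/7.03 = 0.7177 m.
Manning's equation: Q = (1/n) A R^(2/3) S^(1/2) = (1/0.038) × 5.045 × 0.7177^(2/3) × 0.00076^(1/2) = 2.93 m³/s.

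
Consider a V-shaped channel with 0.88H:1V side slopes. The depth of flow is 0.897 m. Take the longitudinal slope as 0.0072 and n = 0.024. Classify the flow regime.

For a triangular section with side slope z = 0.88: A = zy² = 0.88×0.897² = 0.7081 m²; P = 2y√(1+z²) = 2×0.897×1.332 = 2.39 m.
Hydraulic radius R = A/P = 0.7081/2.39 = 0.2963 m.
V = (1/n) R^(2/3) √S = (1/0.024) × 0.2963^(2/3) × √0.0072 = 1.571 m/s. Hydraulic depth D_h = A/T = 0.7081/1.579 = 0.4485 m.
Froude number Fr = V/√(g·D_h) = 1.571/√(9.81×0.4485) = 0.749, which is less than 1, so the flow is subcritical.

subcritical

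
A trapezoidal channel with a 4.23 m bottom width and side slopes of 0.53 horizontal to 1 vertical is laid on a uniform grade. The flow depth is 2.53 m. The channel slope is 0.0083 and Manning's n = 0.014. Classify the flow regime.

supercritical

With bottom width b = 4.23 m and side slope z = 0.53: A = (b + zy)y = (4.23 + 0.53×2.53)×2.53 = 14.09 m²; P = b + 2y√(1+z²) = 4.23 + 2×2.53×1.132 = 9.957 m.
Hydraulic radius R = A/P = 14.09/9.957 = 1.416 m.
V = (1/n) R^(2/3) √S = (1/0.014) × 1.416^(2/3) × √0.0083 = 8.204 m/s. Hydraulic depth D_h = A/T = 14.09/6.912 = 2.039 m.
Froude number Fr = V/√(g·D_h) = 8.204/√(9.81×2.039) = 1.83, which is greater than 1, so the flow is supercritical.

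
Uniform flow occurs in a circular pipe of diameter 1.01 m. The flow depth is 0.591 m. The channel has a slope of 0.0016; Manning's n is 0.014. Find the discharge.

Q = 0.591 m³/s

For a circular section of diameter D = 1.01 m at depth y = 0.591 m, the central angle is θ = 2 arccos(1 − 2y/D) = 3.484 rad. Then A = (D²/8)(θ − sin θ) = 0.487 m² and P = Dθ/2 = 1.759 m.
Hydraulic radius R = A/P = 0.487/1.759 = 0.2768 m.
Manning's equation: Q = (1/n) A R^(2/3) S^(1/2) = (1/0.014) × 0.487 × 0.2768^(2/3) × 0.0016^(1/2) = 0.591 m³/s.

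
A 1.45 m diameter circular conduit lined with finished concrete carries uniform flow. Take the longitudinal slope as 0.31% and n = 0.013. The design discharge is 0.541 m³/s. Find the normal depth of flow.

Manning's equation rearranged: A R^(2/3) = nQ / (1·√S) = 0.013 × 0.541 / (√0.0031) = 0.1263.
Trying y = 0.449 m: A R^(2/3) = 0.1748 — too large.
Trying y = 0.33 m: A R^(2/3) = 0.09537 — too small.
Trying y = 0.38 m: A R^(2/3) = 0.1262 — ≈ 0.1263.

y_n = 0.38 m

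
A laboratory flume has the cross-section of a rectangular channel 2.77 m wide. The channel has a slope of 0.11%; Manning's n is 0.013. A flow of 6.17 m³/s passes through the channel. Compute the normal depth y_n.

y_n = 1.18 m

Manning's equation rearranged: A R^(2/3) = nQ / (1·√S) = 0.013 × 6.17 / (√0.0011) = 2.418.
Try y = 1.39 m: A R^(2/3) = 3.017 — over.
Try y = 1.18 m: A R^(2/3) = 2.42 — matches.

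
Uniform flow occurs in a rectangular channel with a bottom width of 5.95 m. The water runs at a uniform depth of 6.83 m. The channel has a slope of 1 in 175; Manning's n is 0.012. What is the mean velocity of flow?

Flow area A = b·y = 5.95 × 6.83 = 40.64 m². Wetted perimeter P = b + 2y = 5.95 + 2×6.83 = 19.61 m.
Hydraulic radius R = A/P = 40.64/19.61 = 2.072 m.
From Manning's equation, V = (1/n) R^(2/3) S^(1/2) = (1/0.012) × 2.072^(2/3) × 0.005714^(1/2) = 10.2 m/s.

V = 10.2 m/s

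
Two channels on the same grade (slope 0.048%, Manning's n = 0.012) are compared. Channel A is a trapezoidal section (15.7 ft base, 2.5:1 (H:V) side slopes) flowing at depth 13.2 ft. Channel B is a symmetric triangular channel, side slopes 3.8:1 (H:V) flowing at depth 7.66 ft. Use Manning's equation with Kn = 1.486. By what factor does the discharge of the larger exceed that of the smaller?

Channel A: With bottom width b = 15.7 ft and side slope z = 2.5: A = (b + zy)y = (15.7 + 2.5×13.2)×13.2 = 642.8 ft²; P = b + 2y√(1+z²) = 15.7 + 2×13.2×2.693 = 86.78 ft. Hydraulic radius R = A/P = 642.8/86.78 = 7.407 ft. Q_A = (1.486/0.012)·642.8·7.407^(2/3)·√0.00048 = 6627 ft³/s.
Channel B: For a triangular section with side slope z = 3.8: A = zy² = 3.8×7.66² = 223 ft²; P = 2y√(1+z²) = 2×7.66×3.929 = 60.2 ft. Hydraulic radius R = A/P = 223/60.2 = 3.704 ft. Q_B = (1.486/0.012)·223·3.704^(2/3)·√0.00048 = 1448 ft³/s.
The larger discharge is 6627 ft³/s and the smaller is 1448 ft³/s; the ratio is 4.58.

4.58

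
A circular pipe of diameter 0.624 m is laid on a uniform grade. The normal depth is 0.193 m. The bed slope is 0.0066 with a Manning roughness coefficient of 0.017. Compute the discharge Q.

For a circular section of diameter D = 0.624 m at depth y = 0.193 m, the central angle is θ = 2 arccos(1 − 2y/D) = 2.359 rad. Then A = (D²/8)(θ − sin θ) = 0.08049 m² and P = Dθ/2 = 0.736 m.
Hydraulic radius R = A/P = 0.08049/0.736 = 0.1094 m.
Manning's equation: Q = (1/n) A R^(2/3) S^(1/2) = (1/0.017) × 0.08049 × 0.1094^(2/3) × 0.0066^(1/2) = 0.088 m³/s.

Q = 0.088 m³/s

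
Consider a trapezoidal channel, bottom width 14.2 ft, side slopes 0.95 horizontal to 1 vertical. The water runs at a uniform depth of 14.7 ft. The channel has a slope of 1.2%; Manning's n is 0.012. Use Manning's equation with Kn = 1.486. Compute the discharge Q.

Q = 21600 ft³/s

With bottom width b = 14.2 ft and side slope z = 0.95: A = (b + zy)y = (14.2 + 0.95×14.7)×14.7 = 414 ft²; P = b + 2y√(1+z²) = 14.2 + 2×14.7×1.379 = 54.75 ft.
Hydraulic radius R = A/P = 414/54.75 = 7.562 ft.
Manning's equation: Q = (1.486/n) A R^(2/3) S^(1/2) = (1.486/0.012) × 414 × 7.562^(2/3) × 0.012^(1/2) = 21600 ft³/s.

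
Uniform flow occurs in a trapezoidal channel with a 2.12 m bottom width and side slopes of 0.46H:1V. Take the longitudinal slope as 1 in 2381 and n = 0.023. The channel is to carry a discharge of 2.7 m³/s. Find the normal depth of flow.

Manning's equation rearranged: A R^(2/3) = nQ / (1·√S) = 0.023 × 2.7 / (√0.00042) = 3.03.
Try y = 1.53 m: A R^(2/3) = 3.683 — high.
Try y = 1.36 m: A R^(2/3) = 3.028 — matches.

y_n = 1.36 m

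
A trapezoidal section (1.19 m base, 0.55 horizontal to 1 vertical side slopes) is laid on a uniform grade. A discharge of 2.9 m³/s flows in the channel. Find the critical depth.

y_c = 0.749 m

At critical depth, Q² T / (g A³) = 1, i.e. A³/T = Q²/g = 2.9²/9.81 = 0.8573.
At y = 0.935 m: A³/T = 1.824 — high.
At y = 0.749 m: A³/T = 0.8577 — ≈ 0.8573.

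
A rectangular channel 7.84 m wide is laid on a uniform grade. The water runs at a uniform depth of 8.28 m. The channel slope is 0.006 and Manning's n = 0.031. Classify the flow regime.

Flow area A = b·y = 7.84 × 8.28 = 64.92 m². Wetted perimeter P = b + 2y = 7.84 + 2×8.28 = 24.4 m.
Hydraulic radius R = A/P = 64.92/24.4 = 2.66 m.
V = (1/n) R^(2/3) √S = (1/0.031) × 2.66^(2/3) × √0.006 = 4.798 m/s. Hydraulic depth D_h = A/T = 64.92/7.84 = 8.28 m.
Froude number Fr = V/√(g·D_h) = 4.798/√(9.81×8.28) = 0.532, which is less than 1, so the flow is subcritical.

subcritical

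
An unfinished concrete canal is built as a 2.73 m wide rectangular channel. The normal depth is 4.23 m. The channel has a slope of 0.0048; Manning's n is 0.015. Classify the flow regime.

Flow area A = b·y = 2.73 × 4.23 = 11.55 m². Wetted perimeter P = b + 2y = 2.73 + 2×4.23 = 11.19 m.
Hydraulic radius R = A/P = 11.55/11.19 = 1.032 m.
V = (1/n) R^(2/3) √S = (1/0.015) × 1.032^(2/3) × √0.0048 = 4.717 m/s. Hydraulic depth D_h = A/T = 11.55/2.73 = 4.23 m.
Froude number Fr = V/√(g·D_h) = 4.717/√(9.81×4.23) = 0.732, which is less than 1, so the flow is subcritical.

subcritical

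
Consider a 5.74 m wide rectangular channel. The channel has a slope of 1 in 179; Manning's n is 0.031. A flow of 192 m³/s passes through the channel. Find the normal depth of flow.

y_n = 8.36 m

Manning's equation rearranged: A R^(2/3) = nQ / (1·√S) = 0.031 × 192 / (√0.005587) = 79.63.
At y = 6.39 m: A R^(2/3) = 57.84 — low.
At y = 8.36 m: A R^(2/3) = 79.6 — close enough.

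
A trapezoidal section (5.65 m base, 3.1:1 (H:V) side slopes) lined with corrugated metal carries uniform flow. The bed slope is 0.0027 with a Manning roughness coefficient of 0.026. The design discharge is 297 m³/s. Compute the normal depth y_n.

Manning's equation rearranged: A R^(2/3) = nQ / (1·√S) = 0.026 × 297 / (√0.0027) = 148.6.
Try y = 3.73 m: A R^(2/3) = 106.7 — low.
Try y = 4.91 m: A R^(2/3) = 199.8 — high.
Try y = 4.32 m: A R^(2/3) = 148.9 — ≈ 148.6.

y_n = 4.32 m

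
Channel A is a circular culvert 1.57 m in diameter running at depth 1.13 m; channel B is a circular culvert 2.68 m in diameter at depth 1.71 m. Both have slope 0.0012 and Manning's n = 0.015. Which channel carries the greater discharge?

channel B

Channel A: For a circular section of diameter D = 1.57 m at depth y = 1.13 m, the central angle is θ = 2 arccos(1 − 2y/D) = 4.052 rad. Then A = (D²/8)(θ − sin θ) = 1.492 m² and P = Dθ/2 = 3.181 m. Hydraulic radius R = A/P = 1.492/3.181 = 0.469 m. Q_A = (1/0.015)·1.492·0.469^(2/3)·√0.0012 = 2.079 m³/s.
Channel B: For a circular section of diameter D = 2.68 m at depth y = 1.71 m, the central angle is θ = 2 arccos(1 − 2y/D) = 3.701 rad. Then A = (D²/8)(θ − sin θ) = 3.799 m² and P = Dθ/2 = 4.959 m. Hydraulic radius R = A/P = 3.799/4.959 = 0.7661 m. Q_B = (1/0.015)·3.799·0.7661^(2/3)·√0.0012 = 7.346 m³/s.
Q_A = 2.079 m³/s vs Q_B = 7.346 m³/s, so channel B carries more.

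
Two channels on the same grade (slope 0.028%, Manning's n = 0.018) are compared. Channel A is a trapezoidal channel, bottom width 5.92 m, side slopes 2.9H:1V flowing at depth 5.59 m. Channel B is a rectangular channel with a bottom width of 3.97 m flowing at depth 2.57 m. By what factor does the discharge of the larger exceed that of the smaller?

23.8

Channel A: With bottom width b = 5.92 m and side slope z = 2.9: A = (b + zy)y = (5.92 + 2.9×5.59)×5.59 = 123.7 m²; P = b + 2y√(1+z²) = 5.92 + 2×5.59×3.068 = 40.22 m. Hydraulic radius R = A/P = 123.7/40.22 = 3.076 m. Q_A = (1/0.018)·123.7·3.076^(2/3)·√0.00028 = 243.3 m³/s.
Channel B: Flow area A = b·y = 3.97 × 2.57 = 10.2 m². Wetted perimeter P = b + 2y = 3.97 + 2×2.57 = 9.11 m. Hydraulic radius R = A/P = 10.2/9.11 = 1.12 m. Q_B = (1/0.018)·10.2·1.12^(2/3)·√0.00028 = 10.23 m³/s.
The larger discharge is 243.3 m³/s and the smaller is 10.23 m³/s; the ratio is 23.8.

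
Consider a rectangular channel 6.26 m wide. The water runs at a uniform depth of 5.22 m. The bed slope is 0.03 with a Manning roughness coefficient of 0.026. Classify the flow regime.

Flow area A = b·y = 6.26 × 5.22 = 32.68 m². Wetted perimeter P = b + 2y = 6.26 + 2×5.22 = 16.7 m.
Hydraulic radius R = A/P = 32.68/16.7 = 1.957 m.
V = (1/n) R^(2/3) √S = (1/0.026) × 1.957^(2/3) × √0.03 = 10.42 m/s. Hydraulic depth D_h = A/T = 32.68/6.26 = 5.22 m.
Froude number Fr = V/√(g·D_h) = 10.42/√(9.81×5.22) = 1.46, which is greater than 1, so the flow is supercritical.

supercritical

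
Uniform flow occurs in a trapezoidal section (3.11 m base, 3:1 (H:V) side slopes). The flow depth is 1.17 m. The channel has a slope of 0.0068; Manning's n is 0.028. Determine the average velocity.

With bottom width b = 3.11 m and side slope z = 3: A = (b + zy)y = (3.11 + 3×1.17)×1.17 = 7.745 m²; P = b + 2y√(1+z²) = 3.11 + 2×1.17×3.162 = 10.51 m.
Hydraulic radius R = A/P = 7.745/10.51 = 0.737 m.
From Manning's equation, V = (1/n) R^(2/3) S^(1/2) = (1/0.028) × 0.737^(2/3) × 0.0068^(1/2) = 2.4 m/s.

V = 2.4 m/s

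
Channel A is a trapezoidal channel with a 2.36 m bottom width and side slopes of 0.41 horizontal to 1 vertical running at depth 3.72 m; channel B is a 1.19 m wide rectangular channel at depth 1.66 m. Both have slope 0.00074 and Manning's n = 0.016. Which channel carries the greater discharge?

channel A

Channel A: With bottom width b = 2.36 m and side slope z = 0.41: A = (b + zy)y = (2.36 + 0.41×3.72)×3.72 = 14.45 m²; P = b + 2y√(1+z²) = 2.36 + 2×3.72×1.081 = 10.4 m. Hydraulic radius R = A/P = 14.45/10.4 = 1.39 m. Q_A = (1/0.016)·14.45·1.39^(2/3)·√0.00074 = 30.6 m³/s.
Channel B: Flow area A = b·y = 1.19 × 1.66 = 1.975 m². Wetted perimeter P = b + 2y = 1.19 + 2×1.66 = 4.51 m. Hydraulic radius R = A/P = 1.975/4.51 = 0.438 m. Q_B = (1/0.016)·1.975·0.438^(2/3)·√0.00074 = 1.937 m³/s.
Q_A = 30.6 m³/s vs Q_B = 1.937 m³/s, so channel A carries more.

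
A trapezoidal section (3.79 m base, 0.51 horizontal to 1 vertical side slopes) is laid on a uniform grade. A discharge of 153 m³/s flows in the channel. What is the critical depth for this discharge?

At critical depth, Q² T / (g A³) = 1, i.e. A³/T = Q²/g = 153²/9.81 = 2386.
Trying y = 4.87 m: A³/T = 3257 — too large.
Trying y = 3.5 m: A³/T = 1009 — too small.
Trying y = 4.47 m: A³/T = 2392 — ≈ 2386.

y_c = 4.47 m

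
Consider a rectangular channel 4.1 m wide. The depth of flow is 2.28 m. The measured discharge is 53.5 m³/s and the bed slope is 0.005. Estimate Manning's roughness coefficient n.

n = 0.013

Flow area A = b·y = 4.1 × 2.28 = 9.348 m². Wetted perimeter P = b + 2y = 4.1 + 2×2.28 = 8.66 m.
Hydraulic radius R = A/P = 9.348/8.66 = 1.079 m.
Rearranging Manning's equation: n = (1/Q) A R^(2/3) S^(1/2) = (1/53.5) × 9.348 × 1.079^(2/3) × √0.005 = 0.013.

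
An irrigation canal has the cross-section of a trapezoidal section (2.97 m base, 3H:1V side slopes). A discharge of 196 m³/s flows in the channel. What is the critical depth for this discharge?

At critical depth, Q² T / (g A³) = 1, i.e. A³/T = Q²/g = 196²/9.81 = 3916.
Try y = 3.01 m: A³/T = 2241 — too small.
Try y = 3.41 m: A³/T = 3892 — ≈ 3916.

y_c = 3.41 m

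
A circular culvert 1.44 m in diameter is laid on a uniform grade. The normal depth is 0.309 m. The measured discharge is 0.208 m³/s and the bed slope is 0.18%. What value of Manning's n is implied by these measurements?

n = 0.017

For a circular section of diameter D = 1.44 m at depth y = 0.309 m, the central angle is θ = 2 arccos(1 − 2y/D) = 1.927 rad. Then A = (D²/8)(θ − sin θ) = 0.2564 m² and P = Dθ/2 = 1.387 m.
Hydraulic radius R = A/P = 0.2564/1.387 = 0.1848 m.
Rearranging Manning's equation: n = (1/Q) A R^(2/3) S^(1/2) = (1/0.208) × 0.2564 × 0.1848^(2/3) × √0.0018 = 0.017.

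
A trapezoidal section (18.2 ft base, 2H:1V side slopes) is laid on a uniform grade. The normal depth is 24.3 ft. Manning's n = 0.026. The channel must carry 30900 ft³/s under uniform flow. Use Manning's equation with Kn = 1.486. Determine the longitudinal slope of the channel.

With bottom width b = 18.2 ft and side slope z = 2: A = (b + zy)y = (18.2 + 2×24.3)×24.3 = 1623 ft²; P = b + 2y√(1+z²) = 18.2 + 2×24.3×2.236 = 126.9 ft.
Hydraulic radius R = A/P = 1623/126.9 = 12.79 ft.
From Manning's equation, S = [nQ / (1.486 A R^(2/3))]² = [0.026 × 30900 / (1.486 × 1623 × 12.79^(2/3))]² = 0.00371.

S = 0.00371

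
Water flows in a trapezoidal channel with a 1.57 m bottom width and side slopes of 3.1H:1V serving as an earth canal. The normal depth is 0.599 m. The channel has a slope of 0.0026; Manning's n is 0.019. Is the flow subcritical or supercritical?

With bottom width b = 1.57 m and side slope z = 3.1: A = (b + zy)y = (1.57 + 3.1×0.599)×0.599 = 2.053 m²; P = b + 2y√(1+z²) = 1.57 + 2×0.599×3.257 = 5.472 m.
Hydraulic radius R = A/P = 2.053/5.472 = 0.3751 m.
V = (1/n) R^(2/3) √S = (1/0.019) × 0.3751^(2/3) × √0.0026 = 1.396 m/s. Hydraulic depth D_h = A/T = 2.053/5.284 = 0.3885 m.
Froude number Fr = V/√(g·D_h) = 1.396/√(9.81×0.3885) = 0.715, which is less than 1, so the flow is subcritical.

subcritical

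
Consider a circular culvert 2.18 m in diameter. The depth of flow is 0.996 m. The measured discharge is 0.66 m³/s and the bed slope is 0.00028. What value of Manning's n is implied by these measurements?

n = 0.027

For a circular section of diameter D = 2.18 m at depth y = 0.996 m, the central angle is θ = 2 arccos(1 − 2y/D) = 2.969 rad. Then A = (D²/8)(θ − sin θ) = 1.662 m² and P = Dθ/2 = 3.236 m.
Hydraulic radius R = A/P = 1.662/3.236 = 0.5135 m.
Rearranging Manning's equation: n = (1/Q) A R^(2/3) S^(1/2) = (1/0.66) × 1.662 × 0.5135^(2/3) × √0.00028 = 0.027.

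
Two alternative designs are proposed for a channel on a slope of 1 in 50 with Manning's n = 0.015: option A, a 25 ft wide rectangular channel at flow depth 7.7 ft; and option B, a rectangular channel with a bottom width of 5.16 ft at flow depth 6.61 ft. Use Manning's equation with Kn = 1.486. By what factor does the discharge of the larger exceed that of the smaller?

Channel A: Flow area A = b·y = 25 × 7.7 = 192.5 ft². Wetted perimeter P = b + 2y = 25 + 2×7.7 = 40.4 ft. Hydraulic radius R = A/P = 192.5/40.4 = 4.765 ft. Q_A = (1.486/0.015)·192.5·4.765^(2/3)·√0.02 = 7637 ft³/s.
Channel B: Flow area A = b·y = 5.16 × 6.61 = 34.11 ft². Wetted perimeter P = b + 2y = 5.16 + 2×6.61 = 18.38 ft. Hydraulic radius R = A/P = 34.11/18.38 = 1.856 ft. Q_B = (1.486/0.015)·34.11·1.856^(2/3)·√0.02 = 721.6 ft³/s.
The larger discharge is 7637 ft³/s and the smaller is 721.6 ft³/s; the ratio is 10.6.

10.6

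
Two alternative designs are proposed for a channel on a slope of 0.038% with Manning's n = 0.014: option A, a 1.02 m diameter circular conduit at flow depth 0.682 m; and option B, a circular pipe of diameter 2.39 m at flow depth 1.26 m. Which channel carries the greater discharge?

Channel A: For a circular section of diameter D = 1.02 m at depth y = 0.682 m, the central angle is θ = 2 arccos(1 − 2y/D) = 3.83 rad. Then A = (D²/8)(θ − sin θ) = 0.5806 m² and P = Dθ/2 = 1.953 m. Hydraulic radius R = A/P = 0.5806/1.953 = 0.2973 m. Q_A = (1/0.014)·0.5806·0.2973^(2/3)·√0.00038 = 0.3601 m³/s.
Channel B: For a circular section of diameter D = 2.39 m at depth y = 1.26 m, the central angle is θ = 2 arccos(1 − 2y/D) = 3.25 rad. Then A = (D²/8)(θ − sin θ) = 2.398 m² and P = Dθ/2 = 3.884 m. Hydraulic radius R = A/P = 2.398/3.884 = 0.6175 m. Q_B = (1/0.014)·2.398·0.6175^(2/3)·√0.00038 = 2.422 m³/s.
Q_A = 0.3601 m³/s vs Q_B = 2.422 m³/s, so channel B carries more.

channel B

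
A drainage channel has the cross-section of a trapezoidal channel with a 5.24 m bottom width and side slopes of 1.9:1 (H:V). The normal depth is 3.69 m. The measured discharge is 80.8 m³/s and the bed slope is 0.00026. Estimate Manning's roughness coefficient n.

With bottom width b = 5.24 m and side slope z = 1.9: A = (b + zy)y = (5.24 + 1.9×3.69)×3.69 = 45.21 m²; P = b + 2y√(1+z²) = 5.24 + 2×3.69×2.147 = 21.09 m.
Hydraulic radius R = A/P = 45.21/21.09 = 2.144 m.
Rearranging Manning's equation: n = (1/Q) A R^(2/3) S^(1/2) = (1/80.8) × 45.21 × 2.144^(2/3) × √0.00026 = 0.015.

n = 0.015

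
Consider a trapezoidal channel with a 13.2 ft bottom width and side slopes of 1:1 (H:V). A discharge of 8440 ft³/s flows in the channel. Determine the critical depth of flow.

At critical depth, Q² T / (g A³) = 1, i.e. A³/T = Q²/g = 8440²/32.2 = 2212000.
Trying y = 11.9 ft: A³/T = 720200 — low.
Trying y = 19 ft: A³/T = 4473000 — high.
Trying y = 15.9 ft: A³/T = 2201000 — close enough.

y_c = 15.9 ft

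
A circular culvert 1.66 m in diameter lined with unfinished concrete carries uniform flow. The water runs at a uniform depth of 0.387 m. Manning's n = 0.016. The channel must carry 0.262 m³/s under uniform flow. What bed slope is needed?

S = 0.000853

For a circular section of diameter D = 1.66 m at depth y = 0.387 m, the central angle is θ = 2 arccos(1 − 2y/D) = 2.016 rad. Then A = (D²/8)(θ − sin θ) = 0.3833 m² and P = Dθ/2 = 1.673 m.
Hydraulic radius R = A/P = 0.3833/1.673 = 0.2291 m.
From Manning's equation, S = [nQ / (1 A R^(2/3))]² = [0.016 × 0.262 / (1 × 0.3833 × 0.2291^(2/3))]² = 0.000853.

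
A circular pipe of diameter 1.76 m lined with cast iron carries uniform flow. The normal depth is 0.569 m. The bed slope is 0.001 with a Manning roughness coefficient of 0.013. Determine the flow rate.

Q = 0.774 m³/s

For a circular section of diameter D = 1.76 m at depth y = 0.569 m, the central angle is θ = 2 arccos(1 − 2y/D) = 2.419 rad. Then A = (D²/8)(θ − sin θ) = 0.6807 m² and P = Dθ/2 = 2.129 m.
Hydraulic radius R = A/P = 0.6807/2.129 = 0.3197 m.
Manning's equation: Q = (1/n) A R^(2/3) S^(1/2) = (1/0.013) × 0.6807 × 0.3197^(2/3) × 0.001^(1/2) = 0.774 m³/s.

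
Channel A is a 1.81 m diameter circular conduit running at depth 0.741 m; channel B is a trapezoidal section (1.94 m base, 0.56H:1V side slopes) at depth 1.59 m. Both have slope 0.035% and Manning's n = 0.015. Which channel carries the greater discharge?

Channel A: For a circular section of diameter D = 1.81 m at depth y = 0.741 m, the central angle is θ = 2 arccos(1 − 2y/D) = 2.777 rad. Then A = (D²/8)(θ − sin θ) = 0.9913 m² and P = Dθ/2 = 2.513 m. Hydraulic radius R = A/P = 0.9913/2.513 = 0.3944 m. Q_A = (1/0.015)·0.9913·0.3944^(2/3)·√0.00035 = 0.665 m³/s.
Channel B: With bottom width b = 1.94 m and side slope z = 0.56: A = (b + zy)y = (1.94 + 0.56×1.59)×1.59 = 4.5 m²; P = b + 2y√(1+z²) = 1.94 + 2×1.59×1.146 = 5.585 m. Hydraulic radius R = A/P = 4.5/5.585 = 0.8058 m. Q_B = (1/0.015)·4.5·0.8058^(2/3)·√0.00035 = 4.861 m³/s.
Q_A = 0.665 m³/s vs Q_B = 4.861 m³/s, so channel B carries more.

channel B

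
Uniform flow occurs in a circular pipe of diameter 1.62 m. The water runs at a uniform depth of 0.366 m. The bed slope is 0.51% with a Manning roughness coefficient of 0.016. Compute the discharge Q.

Q = 0.564 m³/s

For a circular section of diameter D = 1.62 m at depth y = 0.366 m, the central angle is θ = 2 arccos(1 − 2y/D) = 1.981 rad. Then A = (D²/8)(θ − sin θ) = 0.3492 m² and P = Dθ/2 = 1.605 m.
Hydraulic radius R = A/P = 0.3492/1.605 = 0.2176 m.
Manning's equation: Q = (1/n) A R^(2/3) S^(1/2) = (1/0.016) × 0.3492 × 0.2176^(2/3) × 0.0051^(1/2) = 0.564 m³/s.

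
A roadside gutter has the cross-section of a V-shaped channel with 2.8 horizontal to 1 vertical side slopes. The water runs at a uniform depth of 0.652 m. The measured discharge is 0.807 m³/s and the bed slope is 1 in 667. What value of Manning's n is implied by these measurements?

n = 0.026

For a triangular section with side slope z = 2.8: A = zy² = 2.8×0.652² = 1.19 m²; P = 2y√(1+z²) = 2×0.652×2.973 = 3.877 m.
Hydraulic radius R = A/P = 1.19/3.877 = 0.307 m.
Rearranging Manning's equation: n = (1/Q) A R^(2/3) S^(1/2) = (1/0.807) × 1.19 × 0.307^(2/3) × √0.001499 = 0.026.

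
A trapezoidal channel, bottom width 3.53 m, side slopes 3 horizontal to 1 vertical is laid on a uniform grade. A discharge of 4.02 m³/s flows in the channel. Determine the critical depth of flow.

y_c = 0.446 m

At critical depth, Q² T / (g A³) = 1, i.e. A³/T = Q²/g = 4.02²/9.81 = 1.647.
Trying y = 0.57 m: A³/T = 3.834 — too large.
Trying y = 0.446 m: A³/T = 1.649 — ≈ 1.647.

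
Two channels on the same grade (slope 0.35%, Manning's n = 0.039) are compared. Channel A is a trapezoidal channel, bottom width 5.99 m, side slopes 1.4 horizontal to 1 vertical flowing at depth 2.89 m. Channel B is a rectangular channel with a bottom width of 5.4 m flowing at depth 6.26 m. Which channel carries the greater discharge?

Channel A: With bottom width b = 5.99 m and side slope z = 1.4: A = (b + zy)y = (5.99 + 1.4×2.89)×2.89 = 29 m²; P = b + 2y√(1+z²) = 5.99 + 2×2.89×1.72 = 15.93 m. Hydraulic radius R = A/P = 29/15.93 = 1.82 m. Q_A = (1/0.039)·29·1.82^(2/3)·√0.0035 = 65.59 m³/s.
Channel B: Flow area A = b·y = 5.4 × 6.26 = 33.8 m². Wetted perimeter P = b + 2y = 5.4 + 2×6.26 = 17.92 m. Hydraulic radius R = A/P = 33.8/17.92 = 1.886 m. Q_B = (1/0.039)·33.8·1.886^(2/3)·√0.0035 = 78.29 m³/s.
Q_A = 65.59 m³/s vs Q_B = 78.29 m³/s, so channel B carries more.

channel B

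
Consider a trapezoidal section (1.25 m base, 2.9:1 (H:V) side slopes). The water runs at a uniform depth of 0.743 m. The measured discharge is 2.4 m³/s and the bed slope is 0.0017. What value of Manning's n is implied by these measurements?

With bottom width b = 1.25 m and side slope z = 2.9: A = (b + zy)y = (1.25 + 2.9×0.743)×0.743 = 2.53 m²; P = b + 2y√(1+z²) = 1.25 + 2×0.743×3.068 = 5.808 m.
Hydraulic radius R = A/P = 2.53/5.808 = 0.4355 m.
Rearranging Manning's equation: n = (1/Q) A R^(2/3) S^(1/2) = (1/2.4) × 2.53 × 0.4355^(2/3) × √0.0017 = 0.025.

n = 0.025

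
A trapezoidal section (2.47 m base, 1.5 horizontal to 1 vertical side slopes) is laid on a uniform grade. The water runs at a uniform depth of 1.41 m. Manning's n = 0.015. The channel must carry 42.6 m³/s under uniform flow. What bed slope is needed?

S = 0.012

With bottom width b = 2.47 m and side slope z = 1.5: A = (b + zy)y = (2.47 + 1.5×1.41)×1.41 = 6.465 m²; P = b + 2y√(1+z²) = 2.47 + 2×1.41×1.803 = 7.554 m.
Hydraulic radius R = A/P = 6.465/7.554 = 0.8558 m.
From Manning's equation, S = [nQ / (1 A R^(2/3))]² = [0.015 × 42.6 / (1 × 6.465 × 0.8558^(2/3))]² = 0.012.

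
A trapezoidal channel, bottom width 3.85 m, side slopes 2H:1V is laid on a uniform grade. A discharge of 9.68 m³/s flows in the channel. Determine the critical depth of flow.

y_c = 0.753 m

At critical depth, Q² T / (g A³) = 1, i.e. A³/T = Q²/g = 9.68²/9.81 = 9.552.
Try y = 0.941 m: A³/T = 20.61 — over.
Try y = 0.563 m: A³/T = 3.603 — short.
Try y = 0.753 m: A³/T = 9.56 — matches.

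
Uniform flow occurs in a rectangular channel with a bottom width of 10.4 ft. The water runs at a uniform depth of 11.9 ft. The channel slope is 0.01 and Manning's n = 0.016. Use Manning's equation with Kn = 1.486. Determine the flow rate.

Flow area A = b·y = 10.4 × 11.9 = 123.8 ft². Wetted perimeter P = b + 2y = 10.4 + 2×11.9 = 34.2 ft.
Hydraulic radius R = A/P = 123.8/34.2 = 3.619 ft.
Manning's equation: Q = (1.486/n) A R^(2/3) S^(1/2) = (1.486/0.016) × 123.8 × 3.619^(2/3) × 0.01^(1/2) = 2710 ft³/s.

Q = 2710 ft³/s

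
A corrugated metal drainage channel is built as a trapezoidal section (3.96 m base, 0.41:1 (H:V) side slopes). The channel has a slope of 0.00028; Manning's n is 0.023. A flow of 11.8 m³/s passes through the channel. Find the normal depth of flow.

Manning's equation rearranged: A R^(2/3) = nQ / (1·√S) = 0.023 × 11.8 / (√0.00028) = 16.22.
Trying y = 3.05 m: A R^(2/3) = 20.88 — over.
Trying y = 1.8 m: A R^(2/3) = 8.886 — short.
Trying y = 2.61 m: A R^(2/3) = 16.17 — close enough.

y_n = 2.61 m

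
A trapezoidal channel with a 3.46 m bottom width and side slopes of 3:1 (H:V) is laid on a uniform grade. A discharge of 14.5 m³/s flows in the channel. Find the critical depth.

At critical depth, Q² T / (g A³) = 1, i.e. A³/T = Q²/g = 14.5²/9.81 = 21.43.
At y = 0.724 m: A³/T = 8.687 — too small.
At y = 1.05 m: A³/T = 34.25 — too large.
At y = 0.927 m: A³/T = 21.46 — close enough.

y_c = 0.927 m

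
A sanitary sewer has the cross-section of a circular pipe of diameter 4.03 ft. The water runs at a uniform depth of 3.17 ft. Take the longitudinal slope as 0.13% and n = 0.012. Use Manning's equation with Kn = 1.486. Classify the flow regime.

For a circular section of diameter D = 4.03 ft at depth y = 3.17 ft, the central angle is θ = 2 arccos(1 − 2y/D) = 4.362 rad. Then A = (D²/8)(θ − sin θ) = 10.76 ft² and P = Dθ/2 = 8.79 ft.
Hydraulic radius R = A/P = 10.76/8.79 = 1.224 ft.
V = (1.486/n) R^(2/3) √S = (1.486/0.012) × 1.224^(2/3) × √0.0013 = 5.11 ft/s. Hydraulic depth D_h = A/T = 10.76/3.302 = 3.259 ft.
Froude number Fr = V/√(g·D_h) = 5.11/√(32.2×3.259) = 0.499, which is less than 1, so the flow is subcritical.

subcritical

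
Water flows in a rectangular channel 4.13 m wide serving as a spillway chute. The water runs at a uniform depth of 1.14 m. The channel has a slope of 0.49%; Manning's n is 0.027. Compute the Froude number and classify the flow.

subcritical

Flow area A = b·y = 4.13 × 1.14 = 4.708 m². Wetted perimeter P = b + 2y = 4.13 + 2×1.14 = 6.41 m.
Hydraulic radius R = A/P = 4.708/6.41 = 0.7345 m.
V = (1/n) R^(2/3) √S = (1/0.027) × 0.7345^(2/3) × √0.0049 = 2.111 m/s. Hydraulic depth D_h = A/T = 4.708/4.13 = 1.14 m.
Froude number Fr = V/√(g·D_h) = 2.111/√(9.81×1.14) = 0.631, which is less than 1, so the flow is subcritical.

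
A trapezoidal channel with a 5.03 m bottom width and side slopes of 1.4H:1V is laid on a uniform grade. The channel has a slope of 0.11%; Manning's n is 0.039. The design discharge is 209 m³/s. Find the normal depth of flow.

y_n = 7.05 m

Manning's equation rearranged: A R^(2/3) = nQ / (1·√S) = 0.039 × 209 / (√0.0011) = 245.8.
Trying y = 5.38 m: A R^(2/3) = 136.5 — low.
Trying y = 8 m: A R^(2/3) = 326.5 — high.
Trying y = 7.05 m: A R^(2/3) = 246.1 — matches.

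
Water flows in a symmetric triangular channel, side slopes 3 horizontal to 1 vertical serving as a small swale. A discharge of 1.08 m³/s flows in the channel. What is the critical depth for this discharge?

y_c = 0.483 m

At critical depth, Q² T / (g A³) = 1, i.e. A³/T = Q²/g = 1.08²/9.81 = 0.1189.
Try y = 0.551 m: A³/T = 0.2285 — over.
Try y = 0.483 m: A³/T = 0.1183 — matches.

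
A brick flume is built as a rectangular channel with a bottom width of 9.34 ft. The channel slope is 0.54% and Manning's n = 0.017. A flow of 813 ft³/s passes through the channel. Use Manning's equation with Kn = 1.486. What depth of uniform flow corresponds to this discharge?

Manning's equation rearranged: A R^(2/3) = nQ / (1.486·√S) = 0.017 × 813 / (1.486 × √0.0054) = 126.6.
Try y = 7.77 ft: A R^(2/3) = 148.2 — too large.
Try y = 5.61 ft: A R^(2/3) = 97.76 — too small.
Try y = 6.86 ft: A R^(2/3) = 126.6 — close enough.

y_n = 6.86 ft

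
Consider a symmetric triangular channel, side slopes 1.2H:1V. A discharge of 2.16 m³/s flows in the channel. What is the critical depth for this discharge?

At critical depth, Q² T / (g A³) = 1, i.e. A³/T = Q²/g = 2.16²/9.81 = 0.4756.
Try y = 0.651 m: A³/T = 0.08419 — low.
Try y = 0.92 m: A³/T = 0.4745 — ≈ 0.4756.

y_c = 0.92 m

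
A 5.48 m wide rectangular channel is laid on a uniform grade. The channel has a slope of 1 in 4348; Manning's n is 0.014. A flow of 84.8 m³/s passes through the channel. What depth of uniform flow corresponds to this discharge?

Manning's equation rearranged: A R^(2/3) = nQ / (1·√S) = 0.014 × 84.8 / (√0.00023) = 78.28.
Try y = 10.7 m: A R^(2/3) = 98.63 — high.
Try y = 7.06 m: A R^(2/3) = 60.88 — low.
Try y = 8.75 m: A R^(2/3) = 78.3 — matches.

y_n = 8.75 m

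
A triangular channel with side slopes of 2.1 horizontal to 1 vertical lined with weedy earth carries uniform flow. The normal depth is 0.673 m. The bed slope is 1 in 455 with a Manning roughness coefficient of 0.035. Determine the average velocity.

For a triangular section with side slope z = 2.1: A = zy² = 2.1×0.673² = 0.9512 m²; P = 2y√(1+z²) = 2×0.673×2.326 = 3.131 m.
Hydraulic radius R = A/P = 0.9512/3.131 = 0.3038 m.
From Manning's equation, V = (1/n) R^(2/3) S^(1/2) = (1/0.035) × 0.3038^(2/3) × 0.002198^(1/2) = 0.605 m/s.

V = 0.605 m/s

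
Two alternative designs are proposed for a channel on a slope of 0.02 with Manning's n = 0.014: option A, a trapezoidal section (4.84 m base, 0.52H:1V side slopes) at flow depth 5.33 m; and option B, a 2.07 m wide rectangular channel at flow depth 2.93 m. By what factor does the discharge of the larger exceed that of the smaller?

14.4

Channel A: With bottom width b = 4.84 m and side slope z = 0.52: A = (b + zy)y = (4.84 + 0.52×5.33)×5.33 = 40.57 m²; P = b + 2y√(1+z²) = 4.84 + 2×5.33×1.127 = 16.86 m. Hydraulic radius R = A/P = 40.57/16.86 = 2.407 m. Q_A = (1/0.014)·40.57·2.407^(2/3)·√0.02 = 736 m³/s.
Channel B: Flow area A = b·y = 2.07 × 2.93 = 6.065 m². Wetted perimeter P = b + 2y = 2.07 + 2×2.93 = 7.93 m. Hydraulic radius R = A/P = 6.065/7.93 = 0.7648 m. Q_B = (1/0.014)·6.065·0.7648^(2/3)·√0.02 = 51.24 m³/s.
The larger discharge is 736 m³/s and the smaller is 51.24 m³/s; the ratio is 14.4.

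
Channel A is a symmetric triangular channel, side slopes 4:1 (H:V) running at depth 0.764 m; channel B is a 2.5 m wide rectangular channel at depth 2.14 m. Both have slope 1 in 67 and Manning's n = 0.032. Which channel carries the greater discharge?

Channel A: For a triangular section with side slope z = 4: A = zy² = 4×0.764² = 2.335 m²; P = 2y√(1+z²) = 2×0.764×4.123 = 6.3 m. Hydraulic radius R = A/P = 2.335/6.3 = 0.3706 m. Q_A = (1/0.032)·2.335·0.3706^(2/3)·√0.01493 = 4.599 m³/s.
Channel B: Flow area A = b·y = 2.5 × 2.14 = 5.35 m². Wetted perimeter P = b + 2y = 2.5 + 2×2.14 = 6.78 m. Hydraulic radius R = A/P = 5.35/6.78 = 0.7891 m. Q_B = (1/0.032)·5.35·0.7891^(2/3)·√0.01493 = 17.44 m³/s.
Q_A = 4.599 m³/s vs Q_B = 17.44 m³/s, so channel B carries more.

channel B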